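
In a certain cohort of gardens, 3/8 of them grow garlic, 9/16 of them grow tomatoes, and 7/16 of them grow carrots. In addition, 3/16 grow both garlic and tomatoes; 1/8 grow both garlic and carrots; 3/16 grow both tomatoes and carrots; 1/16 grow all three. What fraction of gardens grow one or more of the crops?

15/16

Inclusion–exclusion gives
P(at least one) = 3/8 + 9/16 + 7/16 − 3/16 − 1/8 − 3/16 + 1/16 = 15/16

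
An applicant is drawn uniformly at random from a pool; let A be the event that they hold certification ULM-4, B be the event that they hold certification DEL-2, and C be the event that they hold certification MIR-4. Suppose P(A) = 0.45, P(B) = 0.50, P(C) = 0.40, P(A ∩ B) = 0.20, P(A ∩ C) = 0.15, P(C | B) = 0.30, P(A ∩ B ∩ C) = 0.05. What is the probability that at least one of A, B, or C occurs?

0.90

P(B ∩ C) = P(B)·P(C|B) = 0.50 × 0.30 = 0.15
P(A ∪ B ∪ C) = 0.45 + 0.50 + 0.40 − 0.20 − 0.15 − 0.15 + 0.05 = 0.90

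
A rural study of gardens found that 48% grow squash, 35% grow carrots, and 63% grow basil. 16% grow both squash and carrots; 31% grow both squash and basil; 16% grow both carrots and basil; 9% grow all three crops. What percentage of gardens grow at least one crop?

P(≥1) = 48 + 35 + 63 − 16 − 31 − 16 + 9 = 92%

92%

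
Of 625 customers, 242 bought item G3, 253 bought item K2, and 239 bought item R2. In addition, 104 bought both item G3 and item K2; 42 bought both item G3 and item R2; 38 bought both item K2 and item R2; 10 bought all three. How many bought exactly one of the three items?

396

Using the inclusion–exclusion count for exactly one event:
|exactly one| = 242 + 253 + 239 − 2·104 − 2·42 − 2·38 + 3·10 = 396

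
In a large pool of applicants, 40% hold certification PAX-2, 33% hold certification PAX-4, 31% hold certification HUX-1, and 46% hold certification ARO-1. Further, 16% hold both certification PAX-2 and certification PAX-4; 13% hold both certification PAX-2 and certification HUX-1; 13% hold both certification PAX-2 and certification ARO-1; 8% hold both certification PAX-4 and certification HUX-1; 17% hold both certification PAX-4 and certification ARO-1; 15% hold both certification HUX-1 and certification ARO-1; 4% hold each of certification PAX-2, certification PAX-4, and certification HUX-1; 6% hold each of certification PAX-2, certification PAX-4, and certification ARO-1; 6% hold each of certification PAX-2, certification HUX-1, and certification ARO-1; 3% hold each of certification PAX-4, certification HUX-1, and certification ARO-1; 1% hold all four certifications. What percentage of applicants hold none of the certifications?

14%

P(≥1) = 40 + 33 + 31 + 46 − 16 − 13 − 13 − 8 − 17 − 15 + 4 + 6 + 6 + 3 − 1 = 86%
P(none) = 100% − 86% = 14%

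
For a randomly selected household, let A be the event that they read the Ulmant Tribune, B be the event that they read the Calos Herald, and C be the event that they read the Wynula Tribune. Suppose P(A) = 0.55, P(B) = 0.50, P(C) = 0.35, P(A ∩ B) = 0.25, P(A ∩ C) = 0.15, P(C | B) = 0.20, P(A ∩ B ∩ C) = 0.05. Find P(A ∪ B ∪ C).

0.95

P(B ∩ C) = P(B)·P(C|B) = 0.50 × 0.20 = 0.10
P(A ∪ B ∪ C) = 0.55 + 0.50 + 0.35 − 0.25 − 0.15 − 0.10 + 0.05 = 0.95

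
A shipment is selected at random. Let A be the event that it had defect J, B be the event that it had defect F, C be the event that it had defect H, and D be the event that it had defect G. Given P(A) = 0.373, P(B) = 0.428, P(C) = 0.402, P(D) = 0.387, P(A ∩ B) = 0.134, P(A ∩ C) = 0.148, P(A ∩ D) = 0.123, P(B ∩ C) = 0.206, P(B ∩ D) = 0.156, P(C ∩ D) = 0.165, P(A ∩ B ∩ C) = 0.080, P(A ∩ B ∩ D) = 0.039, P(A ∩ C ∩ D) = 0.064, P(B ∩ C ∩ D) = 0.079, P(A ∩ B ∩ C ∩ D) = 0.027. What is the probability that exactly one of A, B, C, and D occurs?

0.404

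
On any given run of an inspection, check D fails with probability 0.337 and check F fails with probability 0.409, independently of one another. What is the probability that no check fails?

0.391833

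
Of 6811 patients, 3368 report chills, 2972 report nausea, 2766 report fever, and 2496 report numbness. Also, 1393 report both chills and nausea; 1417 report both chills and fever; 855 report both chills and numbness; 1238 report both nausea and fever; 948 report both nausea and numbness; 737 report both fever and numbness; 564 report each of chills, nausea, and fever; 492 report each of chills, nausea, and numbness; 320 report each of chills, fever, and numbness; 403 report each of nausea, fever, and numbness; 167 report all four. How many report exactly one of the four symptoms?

3095

Using the inclusion–exclusion count for exactly one event:
|exactly one| = 3368 + 2972 + 2766 + 2496 − 2·1393 − 2·1417 − 2·855 − 2·1238 − 2·948 − 2·737 + 3·564 + 3·492 + 3·320 + 3·403 − 4·167 = 3095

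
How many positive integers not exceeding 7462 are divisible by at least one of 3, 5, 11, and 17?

Using inclusion–exclusion:
⌊7462/3⌋ + ⌊7462/5⌋ + ⌊7462/11⌋ + ⌊7462/17⌋ − ⌊7462/15⌋ − ⌊7462/33⌋ − ⌊7462/51⌋ − ⌊7462/55⌋ − ⌊7462/85⌋ − ⌊7462/187⌋ + ⌊7462/165⌋ + ⌊7462/255⌋ + ⌊7462/561⌋ + ⌊7462/935⌋ − ⌊7462/2805⌋ = 2487 + 1492 + 678 + 438 − 497 − 226 − 146 − 135 − 87 − 39 + 45 + 29 + 13 + 7 − 2 = 4057

4057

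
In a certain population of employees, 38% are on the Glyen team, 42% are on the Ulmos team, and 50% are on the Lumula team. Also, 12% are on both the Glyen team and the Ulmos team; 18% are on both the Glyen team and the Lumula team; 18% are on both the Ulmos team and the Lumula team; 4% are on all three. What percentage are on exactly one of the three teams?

46%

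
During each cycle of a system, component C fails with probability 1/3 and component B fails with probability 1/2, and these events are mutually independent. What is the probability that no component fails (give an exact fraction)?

1/3

P(none) = (1 − 1/3) × (1 − 1/2) = 2/3 × 1/2 = 1/3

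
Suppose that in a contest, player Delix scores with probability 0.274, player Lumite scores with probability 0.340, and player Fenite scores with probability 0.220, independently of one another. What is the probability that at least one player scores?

0.6262552

P(none) = (1 − 0.274) × (1 − 0.340) × (1 − 0.220) = 0.726 × 0.660 × 0.780 = 0.3737448
P(at least one) = 1 − 0.3737448 = 0.6262552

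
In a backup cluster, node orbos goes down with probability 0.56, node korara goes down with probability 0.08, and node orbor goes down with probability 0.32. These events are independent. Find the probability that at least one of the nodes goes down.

P(none) = (1 − 0.56) × (1 − 0.08) × (1 − 0.32) = 0.44 × 0.92 × 0.68 = 0.275264
P(at least one) = 1 − 0.275264 = 0.724736

0.724736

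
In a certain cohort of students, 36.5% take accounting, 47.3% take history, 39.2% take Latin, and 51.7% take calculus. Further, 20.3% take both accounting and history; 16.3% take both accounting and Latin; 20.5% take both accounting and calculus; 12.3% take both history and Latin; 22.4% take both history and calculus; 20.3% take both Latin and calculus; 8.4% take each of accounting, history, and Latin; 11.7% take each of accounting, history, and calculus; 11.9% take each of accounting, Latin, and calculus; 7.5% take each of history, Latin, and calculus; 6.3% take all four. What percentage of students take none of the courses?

Apply inclusion-exclusion:
P(union) = 36.5 + 47.3 + 39.2 + 51.7 − 20.3 − 16.3 − 20.5 − 12.3 − 22.4 − 20.3 + 8.4 + 11.7 + 11.9 + 7.5 − 6.3 = 95.8%
P(none) = 100% − 95.8% = 4.2%

4.2%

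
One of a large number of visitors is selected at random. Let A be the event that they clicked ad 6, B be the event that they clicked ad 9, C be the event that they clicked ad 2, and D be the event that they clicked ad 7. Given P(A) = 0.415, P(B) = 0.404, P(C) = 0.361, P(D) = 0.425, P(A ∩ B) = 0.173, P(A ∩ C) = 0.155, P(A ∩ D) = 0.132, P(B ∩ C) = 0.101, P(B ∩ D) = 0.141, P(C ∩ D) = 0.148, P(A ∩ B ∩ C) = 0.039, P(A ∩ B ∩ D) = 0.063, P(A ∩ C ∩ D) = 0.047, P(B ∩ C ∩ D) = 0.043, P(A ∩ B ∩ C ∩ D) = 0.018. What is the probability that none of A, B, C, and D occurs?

By inclusion-exclusion,
P(A ∪ B ∪ C ∪ D) = 0.415 + 0.404 + 0.361 + 0.425 − 0.173 − 0.155 − 0.132 − 0.101 − 0.141 − 0.148 + 0.039 + 0.063 + 0.047 + 0.043 − 0.018 = 0.929
P(none) = 1 − 0.929 = 0.071

0.071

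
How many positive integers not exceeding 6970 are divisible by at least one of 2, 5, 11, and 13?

Inclusion–exclusion gives
floor(6970/2) + floor(6970/5) + floor(6970/11) + floor(6970/13) − floor(6970/10) − floor(6970/22) − floor(6970/26) − floor(6970/55) − floor(6970/65) − floor(6970/143) + floor(6970/110) + floor(6970/130) + floor(6970/286) + floor(6970/715) − floor(6970/1430) = 3485 + 1394 + 633 + 536 − 697 − 316 − 268 − 126 − 107 − 48 + 63 + 53 + 24 + 9 − 4 = 4631

4631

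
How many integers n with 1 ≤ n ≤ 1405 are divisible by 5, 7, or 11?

⌊1405/5⌋ + ⌊1405/7⌋ + ⌊1405/11⌋ − ⌊1405/35⌋ − ⌊1405/55⌋ − ⌊1405/77⌋ + ⌊1405/385⌋ = 281 + 200 + 127 − 40 − 25 − 18 + 3 = 528

528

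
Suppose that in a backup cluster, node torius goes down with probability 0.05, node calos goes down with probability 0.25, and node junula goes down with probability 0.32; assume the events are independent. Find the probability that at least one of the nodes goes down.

0.5155

P(none) = (1 − 0.05) × (1 − 0.25) × (1 − 0.32) = 0.95 × 0.75 × 0.68 = 0.4845
P(at least one) = 1 − 0.4845 = 0.5155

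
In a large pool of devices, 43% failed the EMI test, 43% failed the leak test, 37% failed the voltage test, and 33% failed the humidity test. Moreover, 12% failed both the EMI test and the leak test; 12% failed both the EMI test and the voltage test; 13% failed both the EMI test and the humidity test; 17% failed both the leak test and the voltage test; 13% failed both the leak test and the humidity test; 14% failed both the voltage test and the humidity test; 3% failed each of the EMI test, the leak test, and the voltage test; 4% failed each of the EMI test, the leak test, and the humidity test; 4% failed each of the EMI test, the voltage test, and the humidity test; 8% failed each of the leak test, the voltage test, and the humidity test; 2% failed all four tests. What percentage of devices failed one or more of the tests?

92%

By inclusion-exclusion,
P(≥1) = 43 + 43 + 37 + 33 − 12 − 12 − 13 − 17 − 13 − 14 + 3 + 4 + 4 + 8 − 2 = 92%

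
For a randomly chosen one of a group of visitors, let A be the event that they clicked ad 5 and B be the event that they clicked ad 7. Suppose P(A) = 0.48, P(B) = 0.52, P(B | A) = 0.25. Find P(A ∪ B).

P(A ∩ B) = P(A)·P(B|A) = 0.48 × 0.25 = 0.12
By inclusion-exclusion,
P(A ∪ B) = 0.48 + 0.52 − 0.12 = 0.88

0.88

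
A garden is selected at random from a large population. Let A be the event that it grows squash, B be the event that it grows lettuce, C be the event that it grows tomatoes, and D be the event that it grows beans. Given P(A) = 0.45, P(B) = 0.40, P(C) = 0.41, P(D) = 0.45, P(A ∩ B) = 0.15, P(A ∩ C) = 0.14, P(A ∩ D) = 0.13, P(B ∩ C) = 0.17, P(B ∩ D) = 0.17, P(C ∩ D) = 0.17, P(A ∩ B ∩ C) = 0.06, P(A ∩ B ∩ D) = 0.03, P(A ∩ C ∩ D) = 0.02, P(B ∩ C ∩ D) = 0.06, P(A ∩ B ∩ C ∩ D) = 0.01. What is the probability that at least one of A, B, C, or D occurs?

P(A ∪ B ∪ C ∪ D) = 0.45 + 0.40 + 0.41 + 0.45 − 0.15 − 0.14 − 0.13 − 0.17 − 0.17 − 0.17 + 0.06 + 0.03 + 0.02 + 0.06 − 0.01 = 0.94

0.94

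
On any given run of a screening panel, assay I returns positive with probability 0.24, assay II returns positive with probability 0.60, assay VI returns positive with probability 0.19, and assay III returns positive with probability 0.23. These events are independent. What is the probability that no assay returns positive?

P(none) = (1 − 0.24) × (1 − 0.60) × (1 − 0.19) × (1 − 0.23) = 0.76 × 0.40 × 0.81 × 0.77 = 0.1896048

0.1896048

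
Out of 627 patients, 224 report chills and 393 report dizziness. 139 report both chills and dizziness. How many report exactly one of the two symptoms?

339

|exactly one| = 224 + 393 − 2·139 = 339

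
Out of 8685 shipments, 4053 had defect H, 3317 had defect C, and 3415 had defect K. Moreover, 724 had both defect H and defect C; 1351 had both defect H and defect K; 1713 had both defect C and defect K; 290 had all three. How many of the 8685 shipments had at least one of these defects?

Inclusion–exclusion gives
|at least one| = 4053 + 3317 + 3415 − 724 − 1351 − 1713 + 290 = 7287

7287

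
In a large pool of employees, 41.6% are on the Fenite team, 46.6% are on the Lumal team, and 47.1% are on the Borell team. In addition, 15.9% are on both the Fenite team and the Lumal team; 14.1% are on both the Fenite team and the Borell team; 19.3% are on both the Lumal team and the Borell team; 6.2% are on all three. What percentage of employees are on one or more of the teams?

Apply inclusion-exclusion:
P(at least one) = 41.6 + 46.6 + 47.1 − 15.9 − 14.1 − 19.3 + 6.2 = 92.2%

92.2%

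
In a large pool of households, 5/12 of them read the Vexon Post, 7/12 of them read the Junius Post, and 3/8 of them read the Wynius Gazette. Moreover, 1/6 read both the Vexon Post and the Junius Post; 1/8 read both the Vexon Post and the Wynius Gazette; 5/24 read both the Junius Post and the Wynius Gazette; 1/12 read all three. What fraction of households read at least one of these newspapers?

23/24

Using inclusion–exclusion:
P(at least one) = 5/12 + 7/12 + 3/8 − 1/6 − 1/8 − 5/24 + 1/12 = 23/24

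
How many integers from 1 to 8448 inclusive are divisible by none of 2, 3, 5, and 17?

2121

floor(8448/2) + floor(8448/3) + floor(8448/5) + floor(8448/17) − floor(8448/6) − floor(8448/10) − floor(8448/34) − floor(8448/15) − floor(8448/51) − floor(8448/85) + floor(8448/30) + floor(8448/102) + floor(8448/170) + floor(8448/255) − floor(8448/510) = 4224 + 2816 + 1689 + 496 − 1408 − 844 − 248 − 563 − 165 − 99 + 281 + 82 + 49 + 33 − 16 = 6327
8448 − 6327 = 2121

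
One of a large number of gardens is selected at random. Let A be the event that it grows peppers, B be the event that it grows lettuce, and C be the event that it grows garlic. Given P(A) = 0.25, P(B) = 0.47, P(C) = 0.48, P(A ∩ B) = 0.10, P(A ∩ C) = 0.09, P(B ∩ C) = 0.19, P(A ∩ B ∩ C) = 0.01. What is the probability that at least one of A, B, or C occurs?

0.83

By inclusion-exclusion,
P(A ∪ B ∪ C) = 0.25 + 0.47 + 0.48 − 0.10 − 0.09 − 0.19 + 0.01 = 0.83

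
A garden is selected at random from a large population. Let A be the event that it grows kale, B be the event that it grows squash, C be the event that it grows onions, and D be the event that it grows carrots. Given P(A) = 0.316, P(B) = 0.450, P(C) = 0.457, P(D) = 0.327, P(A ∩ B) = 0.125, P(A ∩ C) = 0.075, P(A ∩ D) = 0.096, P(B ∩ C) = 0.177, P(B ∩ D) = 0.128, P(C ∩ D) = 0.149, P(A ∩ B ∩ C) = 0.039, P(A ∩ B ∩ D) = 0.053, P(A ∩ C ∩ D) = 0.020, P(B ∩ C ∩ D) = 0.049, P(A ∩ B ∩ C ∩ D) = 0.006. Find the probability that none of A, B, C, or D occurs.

P(A ∪ B ∪ C ∪ D) = 0.316 + 0.450 + 0.457 + 0.327 − 0.125 − 0.075 − 0.096 − 0.177 − 0.128 − 0.149 + 0.039 + 0.053 + 0.020 + 0.049 − 0.006 = 0.955
P(none) = 1 − 0.955 = 0.045

0.045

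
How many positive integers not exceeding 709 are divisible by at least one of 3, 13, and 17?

298

236 + 54 + 41 − 18 − 13 − 3 + 1 = 298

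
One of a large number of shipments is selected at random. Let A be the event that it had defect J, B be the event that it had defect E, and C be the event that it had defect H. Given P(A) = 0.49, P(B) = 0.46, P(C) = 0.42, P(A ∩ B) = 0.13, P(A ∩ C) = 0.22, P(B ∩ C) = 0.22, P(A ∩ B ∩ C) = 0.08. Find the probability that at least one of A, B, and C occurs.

0.88

P(A ∪ B ∪ C) = 0.49 + 0.46 + 0.42 − 0.13 − 0.22 − 0.22 + 0.08 = 0.88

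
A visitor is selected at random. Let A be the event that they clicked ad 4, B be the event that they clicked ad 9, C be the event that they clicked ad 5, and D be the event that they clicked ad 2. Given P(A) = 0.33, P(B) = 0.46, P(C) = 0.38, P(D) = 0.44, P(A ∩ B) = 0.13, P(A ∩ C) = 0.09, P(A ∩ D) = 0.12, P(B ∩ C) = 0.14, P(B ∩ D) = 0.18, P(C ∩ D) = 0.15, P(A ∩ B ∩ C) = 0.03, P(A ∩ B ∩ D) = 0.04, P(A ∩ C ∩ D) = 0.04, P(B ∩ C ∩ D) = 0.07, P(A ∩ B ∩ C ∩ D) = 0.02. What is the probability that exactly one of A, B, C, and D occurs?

0.45

By inclusion–exclusion (exactly-one form):
P(exactly one) = 0.33 + 0.46 + 0.38 + 0.44 − 2·0.13 − 2·0.09 − 2·0.12 − 2·0.14 − 2·0.18 − 2·0.15 + 3·0.03 + 3·0.04 + 3·0.04 + 3·0.07 − 4·0.02 = 0.45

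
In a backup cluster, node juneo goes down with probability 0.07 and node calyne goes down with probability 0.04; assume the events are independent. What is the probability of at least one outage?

0.1072

P(none) = (1 − 0.07) × (1 − 0.04) = 0.93 × 0.96 = 0.8928
P(at least one) = 1 − 0.8928 = 0.1072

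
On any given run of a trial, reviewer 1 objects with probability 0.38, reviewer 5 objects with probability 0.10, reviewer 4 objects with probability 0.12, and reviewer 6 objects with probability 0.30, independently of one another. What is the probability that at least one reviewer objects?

0.656272

P(none) = (1 − 0.38) × (1 − 0.10) × (1 − 0.12) × (1 − 0.30) = 0.62 × 0.90 × 0.88 × 0.70 = 0.343728
P(at least one) = 1 − 0.343728 = 0.656272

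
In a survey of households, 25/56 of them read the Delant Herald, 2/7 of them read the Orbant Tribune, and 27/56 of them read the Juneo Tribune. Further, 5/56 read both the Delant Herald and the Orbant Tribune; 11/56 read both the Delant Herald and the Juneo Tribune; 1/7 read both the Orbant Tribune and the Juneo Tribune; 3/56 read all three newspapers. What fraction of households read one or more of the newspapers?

Inclusion–exclusion gives
P(union) = 25/56 + 2/7 + 27/56 − 5/56 − 11/56 − 1/7 + 3/56 = 47/56

47/56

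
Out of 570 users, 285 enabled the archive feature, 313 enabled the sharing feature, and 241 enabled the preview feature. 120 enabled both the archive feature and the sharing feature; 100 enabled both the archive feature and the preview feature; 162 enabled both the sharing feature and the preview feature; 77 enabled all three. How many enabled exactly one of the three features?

N(exactly one) = 285 + 313 + 241 − 2·120 − 2·100 − 2·162 + 3·77 = 306

306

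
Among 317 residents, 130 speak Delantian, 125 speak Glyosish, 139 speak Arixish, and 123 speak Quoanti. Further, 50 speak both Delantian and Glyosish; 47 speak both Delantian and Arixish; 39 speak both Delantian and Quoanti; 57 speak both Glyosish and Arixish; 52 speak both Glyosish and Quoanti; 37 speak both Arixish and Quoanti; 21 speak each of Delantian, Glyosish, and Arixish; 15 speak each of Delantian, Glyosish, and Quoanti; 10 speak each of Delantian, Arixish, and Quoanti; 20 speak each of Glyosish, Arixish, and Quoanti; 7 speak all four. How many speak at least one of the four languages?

By inclusion–exclusion:
|union| = 130 + 125 + 139 + 123 − 50 − 47 − 39 − 57 − 52 − 37 + 21 + 15 + 10 + 20 − 7 = 294

294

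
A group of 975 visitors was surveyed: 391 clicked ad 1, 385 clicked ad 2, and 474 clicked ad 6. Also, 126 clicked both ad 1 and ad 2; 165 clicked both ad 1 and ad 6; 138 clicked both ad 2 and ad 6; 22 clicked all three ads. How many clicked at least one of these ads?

843

Using inclusion–exclusion:
|at least one| = 391 + 385 + 474 − 126 − 165 − 138 + 22 = 843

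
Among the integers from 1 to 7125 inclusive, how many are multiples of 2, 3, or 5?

5225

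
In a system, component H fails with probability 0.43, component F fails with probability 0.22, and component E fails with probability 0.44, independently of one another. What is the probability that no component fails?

0.248976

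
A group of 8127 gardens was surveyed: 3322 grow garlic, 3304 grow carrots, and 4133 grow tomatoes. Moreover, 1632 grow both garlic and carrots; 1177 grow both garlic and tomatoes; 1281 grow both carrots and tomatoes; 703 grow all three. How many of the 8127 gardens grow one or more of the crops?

7372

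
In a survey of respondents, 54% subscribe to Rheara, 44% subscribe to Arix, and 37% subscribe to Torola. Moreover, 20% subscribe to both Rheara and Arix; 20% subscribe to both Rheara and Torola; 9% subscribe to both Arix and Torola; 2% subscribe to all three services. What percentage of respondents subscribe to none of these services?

12%

P(at least one) = 54 + 44 + 37 − 20 − 20 − 9 + 2 = 88%
P(none) = 100% − 88% = 12%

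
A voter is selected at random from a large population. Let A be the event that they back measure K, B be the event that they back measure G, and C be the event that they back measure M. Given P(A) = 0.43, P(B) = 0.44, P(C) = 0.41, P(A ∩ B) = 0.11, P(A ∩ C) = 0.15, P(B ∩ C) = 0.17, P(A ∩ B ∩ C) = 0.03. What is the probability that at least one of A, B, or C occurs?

0.88

P(A ∪ B ∪ C) = 0.43 + 0.44 + 0.41 − 0.11 − 0.15 − 0.17 + 0.03 = 0.88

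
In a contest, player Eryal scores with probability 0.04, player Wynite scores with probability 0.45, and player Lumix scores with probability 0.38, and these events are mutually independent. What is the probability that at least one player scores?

0.67264

Independence gives P(none) = ∏(1 − pᵢ).
P(none) = (1 − 0.04) × (1 − 0.45) × (1 − 0.38) = 0.96 × 0.55 × 0.62 = 0.32736
P(at least one) = 1 − 0.32736 = 0.67264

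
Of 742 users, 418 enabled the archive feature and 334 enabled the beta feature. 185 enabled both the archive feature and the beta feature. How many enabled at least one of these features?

567

|union| = 418 + 334 − 185 = 567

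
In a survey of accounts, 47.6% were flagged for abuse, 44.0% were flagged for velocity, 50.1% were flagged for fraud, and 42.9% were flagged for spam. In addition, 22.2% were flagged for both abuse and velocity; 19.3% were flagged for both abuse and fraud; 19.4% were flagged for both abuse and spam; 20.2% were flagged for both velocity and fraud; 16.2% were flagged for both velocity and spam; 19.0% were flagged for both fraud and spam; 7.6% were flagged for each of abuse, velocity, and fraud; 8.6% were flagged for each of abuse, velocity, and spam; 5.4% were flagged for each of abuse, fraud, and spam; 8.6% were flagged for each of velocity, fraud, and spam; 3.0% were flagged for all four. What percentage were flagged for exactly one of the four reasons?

30.6%

P(exactly one) = 47.6 + 44.0 + 50.1 + 42.9 − 2·22.2 − 2·19.3 − 2·19.4 − 2·20.2 − 2·16.2 − 2·19.0 + 3·7.6 + 3·8.6 + 3·5.4 + 3·8.6 − 4·3.0 = 30.6%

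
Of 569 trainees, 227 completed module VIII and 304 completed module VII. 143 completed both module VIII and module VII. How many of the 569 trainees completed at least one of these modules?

388

|at least one| = 227 + 304 − 143 = 388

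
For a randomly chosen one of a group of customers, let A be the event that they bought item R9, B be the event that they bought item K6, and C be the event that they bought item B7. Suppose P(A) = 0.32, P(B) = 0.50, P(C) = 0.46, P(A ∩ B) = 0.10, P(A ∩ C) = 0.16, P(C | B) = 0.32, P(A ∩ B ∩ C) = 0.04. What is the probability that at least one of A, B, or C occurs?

P(B ∩ C) = P(B)·P(C|B) = 0.50 × 0.32 = 0.16
P(A ∪ B ∪ C) = 0.32 + 0.50 + 0.46 − 0.10 − 0.16 − 0.16 + 0.04 = 0.90

0.90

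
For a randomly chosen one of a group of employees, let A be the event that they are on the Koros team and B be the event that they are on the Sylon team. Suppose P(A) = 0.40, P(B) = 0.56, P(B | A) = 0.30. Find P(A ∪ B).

0.84

P(A ∩ B) = P(A)·P(B|A) = 0.40 × 0.30 = 0.12
Apply inclusion-exclusion:
P(A ∪ B) = 0.40 + 0.56 − 0.12 = 0.84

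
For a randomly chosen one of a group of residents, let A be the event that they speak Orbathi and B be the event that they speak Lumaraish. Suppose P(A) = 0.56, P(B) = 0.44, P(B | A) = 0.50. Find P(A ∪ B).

0.72

P(A ∩ B) = P(A)·P(B|A) = 0.56 × 0.50 = 0.28
By inclusion-exclusion,
P(A ∪ B) = 0.56 + 0.44 − 0.28 = 0.72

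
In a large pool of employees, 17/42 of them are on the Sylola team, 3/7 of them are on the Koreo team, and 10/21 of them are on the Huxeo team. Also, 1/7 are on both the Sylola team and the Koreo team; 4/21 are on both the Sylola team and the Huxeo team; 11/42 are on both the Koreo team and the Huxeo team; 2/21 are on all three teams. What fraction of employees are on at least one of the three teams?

17/21

By inclusion–exclusion:
P(union) = 17/42 + 3/7 + 10/21 − 1/7 − 4/21 − 11/42 + 2/21 = 17/21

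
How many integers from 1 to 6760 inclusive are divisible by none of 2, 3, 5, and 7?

1545

3380 + 2253 + 1352 + 965 − 1126 − 676 − 482 − 450 − 321 − 193 + 225 + 160 + 96 + 64 − 32 = 5215
6760 − 5215 = 1545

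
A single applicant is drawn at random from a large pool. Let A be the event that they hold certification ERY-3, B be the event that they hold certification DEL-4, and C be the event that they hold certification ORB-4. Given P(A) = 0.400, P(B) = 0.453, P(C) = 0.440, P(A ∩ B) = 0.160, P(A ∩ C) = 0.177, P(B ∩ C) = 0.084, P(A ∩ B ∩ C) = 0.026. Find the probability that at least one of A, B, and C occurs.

By inclusion-exclusion,
P(A ∪ B ∪ C) = 0.400 + 0.453 + 0.440 − 0.160 − 0.177 − 0.084 + 0.026 = 0.898

0.898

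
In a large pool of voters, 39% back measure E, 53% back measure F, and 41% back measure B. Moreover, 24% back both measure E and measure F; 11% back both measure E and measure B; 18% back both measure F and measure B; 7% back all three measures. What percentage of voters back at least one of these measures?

By inclusion-exclusion,
P(at least one) = 39 + 53 + 41 − 24 − 11 − 18 + 7 = 87%

87%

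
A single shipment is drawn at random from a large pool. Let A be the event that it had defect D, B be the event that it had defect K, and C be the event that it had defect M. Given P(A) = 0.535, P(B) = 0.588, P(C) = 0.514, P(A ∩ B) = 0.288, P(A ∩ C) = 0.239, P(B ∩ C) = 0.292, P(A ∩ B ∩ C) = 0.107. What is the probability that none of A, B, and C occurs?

Using inclusion–exclusion:
P(A ∪ B ∪ C) = 0.535 + 0.588 + 0.514 − 0.288 − 0.239 − 0.292 + 0.107 = 0.925
P(none) = 1 − 0.925 = 0.075

0.075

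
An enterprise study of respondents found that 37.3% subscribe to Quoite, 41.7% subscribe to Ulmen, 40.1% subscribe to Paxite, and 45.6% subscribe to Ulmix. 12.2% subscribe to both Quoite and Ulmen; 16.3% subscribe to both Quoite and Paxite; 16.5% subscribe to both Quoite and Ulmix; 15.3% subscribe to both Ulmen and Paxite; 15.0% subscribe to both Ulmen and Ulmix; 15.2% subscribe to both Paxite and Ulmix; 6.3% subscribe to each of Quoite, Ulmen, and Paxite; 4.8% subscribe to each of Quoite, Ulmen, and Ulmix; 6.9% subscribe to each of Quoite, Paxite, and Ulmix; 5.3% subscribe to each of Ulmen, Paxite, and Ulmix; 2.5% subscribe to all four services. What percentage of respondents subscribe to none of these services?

5.0%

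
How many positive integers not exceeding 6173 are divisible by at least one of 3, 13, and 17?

2597

By inclusion–exclusion:
2057 + 474 + 363 − 158 − 121 − 27 + 9 = 2597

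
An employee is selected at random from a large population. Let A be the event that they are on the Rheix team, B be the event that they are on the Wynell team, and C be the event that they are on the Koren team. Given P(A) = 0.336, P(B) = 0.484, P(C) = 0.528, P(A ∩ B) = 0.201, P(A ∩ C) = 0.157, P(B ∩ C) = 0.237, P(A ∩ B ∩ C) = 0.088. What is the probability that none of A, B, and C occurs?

By inclusion–exclusion:
P(A ∪ B ∪ C) = 0.336 + 0.484 + 0.528 − 0.201 − 0.157 − 0.237 + 0.088 = 0.841
P(none) = 1 − 0.841 = 0.159

0.159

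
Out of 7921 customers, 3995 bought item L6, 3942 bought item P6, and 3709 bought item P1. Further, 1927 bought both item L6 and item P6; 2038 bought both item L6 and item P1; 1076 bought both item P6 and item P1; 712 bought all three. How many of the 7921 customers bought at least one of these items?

7317

N(≥1) = 3995 + 3942 + 3709 − 1927 − 2038 − 1076 + 712 = 7317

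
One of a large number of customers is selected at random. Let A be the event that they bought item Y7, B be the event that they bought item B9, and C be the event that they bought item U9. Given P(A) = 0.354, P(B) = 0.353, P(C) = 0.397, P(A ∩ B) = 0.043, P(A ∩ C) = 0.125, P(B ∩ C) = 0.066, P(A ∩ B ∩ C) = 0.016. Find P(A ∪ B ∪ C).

0.886

By inclusion-exclusion,
P(A ∪ B ∪ C) = 0.354 + 0.353 + 0.397 − 0.043 − 0.125 − 0.066 + 0.016 = 0.886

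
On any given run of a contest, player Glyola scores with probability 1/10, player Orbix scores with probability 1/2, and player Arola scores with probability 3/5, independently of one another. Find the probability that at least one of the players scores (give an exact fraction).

P(none) = (1 − 1/10) × (1 − 1/2) × (1 − 3/5) = 9/10 × 1/2 × 2/5 = 9/50
P(at least one) = 1 − 9/50 = 41/50

41/50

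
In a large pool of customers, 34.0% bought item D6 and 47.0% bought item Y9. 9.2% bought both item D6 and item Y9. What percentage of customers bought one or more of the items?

71.8%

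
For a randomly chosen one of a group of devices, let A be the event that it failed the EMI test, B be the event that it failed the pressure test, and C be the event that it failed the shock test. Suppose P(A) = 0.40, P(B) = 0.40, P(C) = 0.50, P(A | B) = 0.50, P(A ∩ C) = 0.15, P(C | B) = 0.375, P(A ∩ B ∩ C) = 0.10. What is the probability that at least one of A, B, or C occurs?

0.90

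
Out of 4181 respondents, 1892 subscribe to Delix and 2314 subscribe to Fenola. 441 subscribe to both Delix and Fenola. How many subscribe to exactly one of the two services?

By inclusion–exclusion (exactly-one form):
|exactly one| = 1892 + 2314 − 2·441 = 3324

3324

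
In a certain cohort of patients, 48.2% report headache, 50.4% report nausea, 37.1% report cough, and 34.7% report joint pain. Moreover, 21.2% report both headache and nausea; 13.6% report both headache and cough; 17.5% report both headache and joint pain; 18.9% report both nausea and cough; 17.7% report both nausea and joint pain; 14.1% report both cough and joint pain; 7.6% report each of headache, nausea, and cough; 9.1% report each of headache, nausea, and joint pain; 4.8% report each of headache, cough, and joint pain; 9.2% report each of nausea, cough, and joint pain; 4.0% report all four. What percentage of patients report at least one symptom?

By inclusion–exclusion:
P(union) = 48.2 + 50.4 + 37.1 + 34.7 − 21.2 − 13.6 − 17.5 − 18.9 − 17.7 − 14.1 + 7.6 + 9.1 + 4.8 + 9.2 − 4.0 = 94.1%

94.1%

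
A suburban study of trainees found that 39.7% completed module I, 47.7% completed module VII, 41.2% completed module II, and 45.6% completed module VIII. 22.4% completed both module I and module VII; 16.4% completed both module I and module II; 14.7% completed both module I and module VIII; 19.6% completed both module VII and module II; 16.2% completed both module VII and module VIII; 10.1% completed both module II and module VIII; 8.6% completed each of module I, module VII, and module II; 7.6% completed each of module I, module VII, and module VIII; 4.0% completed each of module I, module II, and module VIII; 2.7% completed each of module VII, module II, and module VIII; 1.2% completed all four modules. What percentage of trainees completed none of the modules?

3.5%

P(at least one) = 39.7 + 47.7 + 41.2 + 45.6 − 22.4 − 16.4 − 14.7 − 19.6 − 16.2 − 10.1 + 8.6 + 7.6 + 4.0 + 2.7 − 1.2 = 96.5%
P(none) = 100% − 96.5% = 3.5%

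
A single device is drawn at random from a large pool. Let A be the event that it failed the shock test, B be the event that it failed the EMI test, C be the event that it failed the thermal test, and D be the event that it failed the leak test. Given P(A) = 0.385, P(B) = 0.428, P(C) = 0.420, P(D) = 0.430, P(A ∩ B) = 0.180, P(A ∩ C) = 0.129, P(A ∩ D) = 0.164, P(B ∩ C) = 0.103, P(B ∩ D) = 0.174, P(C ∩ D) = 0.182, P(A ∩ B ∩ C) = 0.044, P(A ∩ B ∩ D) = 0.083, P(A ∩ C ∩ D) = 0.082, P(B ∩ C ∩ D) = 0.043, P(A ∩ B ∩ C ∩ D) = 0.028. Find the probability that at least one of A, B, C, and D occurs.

0.955

By inclusion-exclusion,
P(A ∪ B ∪ C ∪ D) = 0.385 + 0.428 + 0.420 + 0.430 − 0.180 − 0.129 − 0.164 − 0.103 − 0.174 − 0.182 + 0.044 + 0.083 + 0.082 + 0.043 − 0.028 = 0.955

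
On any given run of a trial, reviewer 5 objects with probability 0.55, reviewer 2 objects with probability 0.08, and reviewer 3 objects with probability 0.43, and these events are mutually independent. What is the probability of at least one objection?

P(none) = (1 − 0.55) × (1 − 0.08) × (1 − 0.43) = 0.45 × 0.92 × 0.57 = 0.23598
P(at least one) = 1 − 0.23598 = 0.76402

0.76402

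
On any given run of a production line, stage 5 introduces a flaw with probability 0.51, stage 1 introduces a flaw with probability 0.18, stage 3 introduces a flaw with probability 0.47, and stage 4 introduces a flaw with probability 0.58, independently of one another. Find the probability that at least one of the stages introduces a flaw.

0.91055932

P(none) = (1 − 0.51) × (1 − 0.18) × (1 − 0.47) × (1 − 0.58) = 0.49 × 0.82 × 0.53 × 0.42 = 0.08944068
P(at least one) = 1 − 0.08944068 = 0.91055932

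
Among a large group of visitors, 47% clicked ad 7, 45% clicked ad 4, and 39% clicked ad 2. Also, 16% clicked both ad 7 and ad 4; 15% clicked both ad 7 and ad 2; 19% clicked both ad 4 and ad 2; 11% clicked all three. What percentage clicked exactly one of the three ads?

P(exactly one) = 47 + 45 + 39 − 2·16 − 2·15 − 2·19 + 3·11 = 64%

64%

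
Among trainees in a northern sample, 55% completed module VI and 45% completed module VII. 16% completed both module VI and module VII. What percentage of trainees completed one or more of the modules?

84%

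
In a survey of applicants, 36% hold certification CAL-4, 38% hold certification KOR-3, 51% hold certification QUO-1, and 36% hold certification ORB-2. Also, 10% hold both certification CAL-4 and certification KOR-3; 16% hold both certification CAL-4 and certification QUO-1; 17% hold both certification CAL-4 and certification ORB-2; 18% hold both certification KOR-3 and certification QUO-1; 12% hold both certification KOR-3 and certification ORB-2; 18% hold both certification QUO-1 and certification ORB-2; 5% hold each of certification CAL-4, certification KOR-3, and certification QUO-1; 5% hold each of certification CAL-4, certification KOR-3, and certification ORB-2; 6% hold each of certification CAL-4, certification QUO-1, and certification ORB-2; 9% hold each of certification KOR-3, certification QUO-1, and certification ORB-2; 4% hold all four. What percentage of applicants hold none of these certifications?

9%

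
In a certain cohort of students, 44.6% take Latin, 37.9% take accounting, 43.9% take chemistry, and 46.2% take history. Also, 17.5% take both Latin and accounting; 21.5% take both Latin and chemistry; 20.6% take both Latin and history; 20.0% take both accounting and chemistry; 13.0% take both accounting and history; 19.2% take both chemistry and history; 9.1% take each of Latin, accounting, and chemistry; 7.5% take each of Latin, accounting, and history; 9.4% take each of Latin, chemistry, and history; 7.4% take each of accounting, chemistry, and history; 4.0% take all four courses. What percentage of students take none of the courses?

P(union) = 44.6 + 37.9 + 43.9 + 46.2 − 17.5 − 21.5 − 20.6 − 20.0 − 13.0 − 19.2 + 9.1 + 7.5 + 9.4 + 7.4 − 4.0 = 90.2%
P(none) = 100% − 90.2% = 9.8%

9.8%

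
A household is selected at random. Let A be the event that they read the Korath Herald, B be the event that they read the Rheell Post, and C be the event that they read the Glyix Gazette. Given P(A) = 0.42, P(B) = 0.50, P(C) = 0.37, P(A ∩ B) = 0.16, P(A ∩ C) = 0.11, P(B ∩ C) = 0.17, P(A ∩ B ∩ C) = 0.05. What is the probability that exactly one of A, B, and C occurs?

P(exactly one) = 0.42 + 0.50 + 0.37 − 2·0.16 − 2·0.11 − 2·0.17 + 3·0.05 = 0.56

0.56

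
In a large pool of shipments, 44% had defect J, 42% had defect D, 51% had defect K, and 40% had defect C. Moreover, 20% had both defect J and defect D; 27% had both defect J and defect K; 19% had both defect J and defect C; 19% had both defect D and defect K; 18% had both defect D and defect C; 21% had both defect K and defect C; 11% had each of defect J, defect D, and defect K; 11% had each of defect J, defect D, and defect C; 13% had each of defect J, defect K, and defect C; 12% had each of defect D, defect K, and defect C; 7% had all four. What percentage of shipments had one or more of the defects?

By inclusion-exclusion,
P(≥1) = 44 + 42 + 51 + 40 − 20 − 27 − 19 − 19 − 18 − 21 + 11 + 11 + 13 + 12 − 7 = 93%

93%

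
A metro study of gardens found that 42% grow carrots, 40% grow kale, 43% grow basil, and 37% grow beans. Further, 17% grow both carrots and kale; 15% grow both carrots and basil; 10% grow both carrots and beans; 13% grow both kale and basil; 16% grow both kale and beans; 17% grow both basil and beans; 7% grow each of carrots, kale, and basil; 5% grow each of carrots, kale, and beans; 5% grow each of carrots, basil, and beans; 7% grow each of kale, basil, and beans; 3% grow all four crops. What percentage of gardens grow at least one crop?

P(≥1) = 42 + 40 + 43 + 37 − 17 − 15 − 10 − 13 − 16 − 17 + 7 + 5 + 5 + 7 − 3 = 95%

95%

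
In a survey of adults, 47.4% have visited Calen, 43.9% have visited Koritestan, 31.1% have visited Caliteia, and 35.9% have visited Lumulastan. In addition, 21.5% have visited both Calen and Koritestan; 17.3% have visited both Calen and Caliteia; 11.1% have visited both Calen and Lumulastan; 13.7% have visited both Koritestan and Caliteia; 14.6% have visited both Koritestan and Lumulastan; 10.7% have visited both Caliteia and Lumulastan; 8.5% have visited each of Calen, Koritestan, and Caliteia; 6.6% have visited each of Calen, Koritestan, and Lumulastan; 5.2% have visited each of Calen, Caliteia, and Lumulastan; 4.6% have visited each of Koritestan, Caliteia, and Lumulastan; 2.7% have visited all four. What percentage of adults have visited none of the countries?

8.4%

P(at least one) = 47.4 + 43.9 + 31.1 + 35.9 − 21.5 − 17.3 − 11.1 − 13.7 − 14.6 − 10.7 + 8.5 + 6.6 + 5.2 + 4.6 − 2.7 = 91.6%
P(none) = 100% − 91.6% = 8.4%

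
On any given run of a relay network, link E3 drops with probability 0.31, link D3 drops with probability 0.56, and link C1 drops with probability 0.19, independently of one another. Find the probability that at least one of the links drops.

P(none) = (1 − 0.31) × (1 − 0.56) × (1 − 0.19) = 0.69 × 0.44 × 0.81 = 0.245916
P(at least one) = 1 − 0.245916 = 0.754084

0.754084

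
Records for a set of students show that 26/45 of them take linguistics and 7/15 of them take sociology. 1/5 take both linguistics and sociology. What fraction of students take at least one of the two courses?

38/45

P(union) = 26/45 + 7/15 − 1/5 = 38/45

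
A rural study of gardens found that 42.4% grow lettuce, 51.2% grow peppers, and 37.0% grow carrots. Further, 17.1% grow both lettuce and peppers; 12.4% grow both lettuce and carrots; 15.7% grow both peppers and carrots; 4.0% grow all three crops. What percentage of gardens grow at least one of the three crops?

By inclusion–exclusion:
P(union) = 42.4 + 51.2 + 37.0 − 17.1 − 12.4 − 15.7 + 4.0 = 89.4%

89.4%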